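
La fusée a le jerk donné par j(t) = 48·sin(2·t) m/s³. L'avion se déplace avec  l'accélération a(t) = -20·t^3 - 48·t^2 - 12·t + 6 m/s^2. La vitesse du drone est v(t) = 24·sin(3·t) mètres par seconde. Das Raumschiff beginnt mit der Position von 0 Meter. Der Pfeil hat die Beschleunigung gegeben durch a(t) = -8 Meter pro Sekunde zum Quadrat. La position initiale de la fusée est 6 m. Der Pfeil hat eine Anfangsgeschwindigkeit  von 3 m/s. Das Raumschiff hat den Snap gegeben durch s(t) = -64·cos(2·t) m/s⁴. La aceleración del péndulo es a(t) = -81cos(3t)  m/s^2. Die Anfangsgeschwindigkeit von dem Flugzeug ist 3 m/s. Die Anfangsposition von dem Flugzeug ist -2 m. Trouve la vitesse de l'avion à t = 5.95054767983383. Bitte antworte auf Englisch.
We must find the integral of our acceleration equation a(t) = -20·t^3 - 48·t^2 - 12·t + 6 1 time. Integrating acceleration and using the initial condition v(0) = 3, we get v(t) = -5·t^4 - 16·t^3 - 6·t^2 + 6·t + 3. Using v(t) = -5·t^4 - 16·t^3 - 6·t^2 + 6·t + 3 and substituting t = 5.95054767983383, we find v = -9813.99225787043.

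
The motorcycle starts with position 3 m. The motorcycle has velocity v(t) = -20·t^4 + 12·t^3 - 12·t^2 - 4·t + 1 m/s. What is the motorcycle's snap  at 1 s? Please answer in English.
We must differentiate our velocity equation v(t) = -20·t^4 + 12·t^3 - 12·t^2 - 4·t + 1 3 times. The derivative of velocity gives acceleration: a(t) = -80·t^3 + 36·t^2 - 24·t - 4. Differentiating acceleration, we get jerk: j(t) = -240·t^2 + 72·t - 24. Differentiating jerk, we get snap: s(t) = 72 - 480·t. From the given snap equation s(t) = 72 - 480·t, we substitute t = 1 to get s = -408.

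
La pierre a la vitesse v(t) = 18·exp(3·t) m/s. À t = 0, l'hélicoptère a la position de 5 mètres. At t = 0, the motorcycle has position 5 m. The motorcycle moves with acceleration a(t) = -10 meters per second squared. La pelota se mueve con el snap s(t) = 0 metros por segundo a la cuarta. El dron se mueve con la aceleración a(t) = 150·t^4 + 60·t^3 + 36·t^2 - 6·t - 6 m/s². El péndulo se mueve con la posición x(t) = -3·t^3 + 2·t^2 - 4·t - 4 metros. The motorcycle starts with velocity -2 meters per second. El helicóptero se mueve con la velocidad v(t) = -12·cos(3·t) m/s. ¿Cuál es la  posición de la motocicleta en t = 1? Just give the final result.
La respuesta es -2.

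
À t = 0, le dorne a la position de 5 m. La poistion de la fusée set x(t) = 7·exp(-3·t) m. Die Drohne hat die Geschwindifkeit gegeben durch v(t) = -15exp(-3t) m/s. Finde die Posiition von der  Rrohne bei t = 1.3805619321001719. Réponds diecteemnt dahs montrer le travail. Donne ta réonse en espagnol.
x(1.3805619321001719) = 0.0794801571664591.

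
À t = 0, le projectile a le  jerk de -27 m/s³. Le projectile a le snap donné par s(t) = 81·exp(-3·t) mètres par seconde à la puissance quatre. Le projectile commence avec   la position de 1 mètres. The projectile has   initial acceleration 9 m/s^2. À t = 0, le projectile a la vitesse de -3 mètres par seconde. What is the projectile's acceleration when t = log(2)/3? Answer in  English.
Starting from snap s(t) = 81·exp(-3·t), we take 2 antiderivatives. Integrating snap and using the initial condition j(0) = -27, we get j(t) = -27·exp(-3·t). Taking ∫j(t)dt and applying a(0) = 9, we find a(t) = 9·exp(-3·t). Using a(t) = 9·exp(-3·t) and substituting t = log(2)/3, we find a = 9/2.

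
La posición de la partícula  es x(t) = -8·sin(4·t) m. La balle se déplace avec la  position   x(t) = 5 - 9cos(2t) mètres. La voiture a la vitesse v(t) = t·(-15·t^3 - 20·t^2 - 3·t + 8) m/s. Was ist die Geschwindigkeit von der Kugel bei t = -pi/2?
Um dies zu lösen, müssen wir 1 Ableitung unserer Gleichung für die Position x(t) = 5 - 9·cos(2·t) nehmen. Durch Ableiten von der Position erhalten wir die Geschwindigkeit: v(t) = 18·sin(2·t). Aus der Gleichung für die Geschwindigkeit v(t) = 18·sin(2·t), setzen wir t = -pi/2 ein und erhalten v = 0.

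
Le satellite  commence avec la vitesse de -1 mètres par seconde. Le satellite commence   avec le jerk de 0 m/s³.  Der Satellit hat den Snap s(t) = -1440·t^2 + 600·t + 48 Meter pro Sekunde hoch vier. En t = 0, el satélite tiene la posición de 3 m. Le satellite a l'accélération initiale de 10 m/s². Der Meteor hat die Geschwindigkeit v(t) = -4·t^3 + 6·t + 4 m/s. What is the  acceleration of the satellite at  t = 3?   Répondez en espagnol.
Para resolver esto, necesitamos tomar 2 integrales de nuestra ecuación del snap s(t) = -1440·t^2 + 600·t + 48. La integral del snap, con j(0) = 0, da la sacudida: j(t) = 12·t·(-40·t^2 + 25·t + 4). La integral de la sacudida, con a(0) = 10, da la aceleración: a(t) = -120·t^4 + 100·t^3 + 24·t^2 + 10. De la ecuación de la aceleración a(t) = -120·t^4 + 100·t^3 + 24·t^2 + 10, sustituimos t = 3 para obtener a = -6794.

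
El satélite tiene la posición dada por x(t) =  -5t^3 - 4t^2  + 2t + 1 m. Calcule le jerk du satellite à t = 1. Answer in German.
Ausgehend von der Position x(t) = -5·t^3 - 4·t^2 + 2·t + 1, nehmen wir 3 Ableitungen. Die Ableitung von der Position ergibt die Geschwindigkeit: v(t) = -15·t^2 - 8·t + 2. Die Ableitung von der Geschwindigkeit ergibt die Beschleunigung: a(t) = -30·t - 8. Mit d/dt von a(t) finden wir j(t) = -30. Wir haben den Ruck j(t) = -30. Durch Einsetzen von t = 1: j(1) = -30.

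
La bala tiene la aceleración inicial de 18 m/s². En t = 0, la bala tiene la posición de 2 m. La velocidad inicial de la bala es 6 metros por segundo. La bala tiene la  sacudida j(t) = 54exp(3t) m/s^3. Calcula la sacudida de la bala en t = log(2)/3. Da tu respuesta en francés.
Nous avons le jerk j(t) = 54·exp(3·t). En substituant t = log(2)/3: j(log(2)/3) = 108.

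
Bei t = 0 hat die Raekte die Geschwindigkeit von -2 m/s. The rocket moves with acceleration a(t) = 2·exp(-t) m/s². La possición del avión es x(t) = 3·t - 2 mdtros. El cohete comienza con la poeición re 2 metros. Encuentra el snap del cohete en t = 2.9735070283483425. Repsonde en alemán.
Um dies zu lösen, müssen wir 2 Ableitungen unserer Gleichung für die Beschleunigung a(t) = 2·exp(-t) nehmen. Durch Ableiten von der Beschleunigung erhalten wir den Ruck: j(t) = -2·exp(-t). Mit d/dt von j(t) finden wir s(t) = 2·exp(-t). Mit s(t) = 2·exp(-t) und Einsetzen von t = 2.9735070283483425, finden wir s = 0.102247406591582.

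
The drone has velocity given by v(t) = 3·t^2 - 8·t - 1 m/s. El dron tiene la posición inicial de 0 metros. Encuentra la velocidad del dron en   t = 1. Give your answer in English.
We have velocity v(t) = 3·t^2 - 8·t - 1. Substituting t = 1: v(1) = -6.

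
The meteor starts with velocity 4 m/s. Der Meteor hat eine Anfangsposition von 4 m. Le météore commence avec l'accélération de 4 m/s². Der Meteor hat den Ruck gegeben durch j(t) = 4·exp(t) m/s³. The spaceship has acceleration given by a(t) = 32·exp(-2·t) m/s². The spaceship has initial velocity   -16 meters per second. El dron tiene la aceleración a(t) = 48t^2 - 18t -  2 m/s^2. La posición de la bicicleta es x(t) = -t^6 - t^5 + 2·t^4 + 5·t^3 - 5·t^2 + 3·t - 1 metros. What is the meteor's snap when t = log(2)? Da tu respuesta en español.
Debemos derivar nuestra ecuación de la sacudida j(t) = 4·exp(t) 1 vez. Derivando la sacudida, obtenemos el snap: s(t) = 4·exp(t). De la ecuación del snap s(t) = 4·exp(t), sustituimos t = log(2) para obtener s = 8.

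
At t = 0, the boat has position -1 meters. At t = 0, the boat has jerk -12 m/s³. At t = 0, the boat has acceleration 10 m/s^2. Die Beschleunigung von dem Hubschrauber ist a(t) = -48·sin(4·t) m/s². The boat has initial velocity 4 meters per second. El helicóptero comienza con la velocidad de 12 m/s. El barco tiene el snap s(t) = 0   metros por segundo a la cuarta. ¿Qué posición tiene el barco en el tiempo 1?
Para resolver esto, necesitamos tomar 4 antiderivadas de nuestra ecuación del snap s(t) = 0. La integral del snap, con j(0) = -12, da la sacudida: j(t) = -12. La integral de la sacudida es la aceleración. Usando a(0) = 10, obtenemos a(t) = 10 - 12·t. La integral de la aceleración, con v(0) = 4, da la velocidad: v(t) = -6·t^2 + 10·t + 4. La integral de la velocidad es la posición. Usando x(0) = -1, obtenemos x(t) = -2·t^3 + 5·t^2 + 4·t - 1. Tenemos la posición x(t) = -2·t^3 + 5·t^2 + 4·t - 1. Sustituyendo t = 1: x(1) = 6.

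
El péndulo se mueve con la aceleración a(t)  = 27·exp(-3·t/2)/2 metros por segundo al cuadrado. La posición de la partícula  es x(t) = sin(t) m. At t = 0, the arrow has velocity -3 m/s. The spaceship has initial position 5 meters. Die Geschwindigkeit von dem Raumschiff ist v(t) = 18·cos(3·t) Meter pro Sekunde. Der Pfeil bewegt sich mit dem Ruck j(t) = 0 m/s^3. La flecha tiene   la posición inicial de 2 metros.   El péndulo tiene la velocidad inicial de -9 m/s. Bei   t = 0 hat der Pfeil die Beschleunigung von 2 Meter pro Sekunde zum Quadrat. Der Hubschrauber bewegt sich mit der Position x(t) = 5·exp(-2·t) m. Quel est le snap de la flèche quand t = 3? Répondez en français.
Nous devons dériver notre équation du jerk j(t) = 0 1 fois. En dérivant le jerk, nous obtenons le snap: s(t) = 0. En utilisant s(t) = 0 et en substituant t = 3, nous trouvons s = 0.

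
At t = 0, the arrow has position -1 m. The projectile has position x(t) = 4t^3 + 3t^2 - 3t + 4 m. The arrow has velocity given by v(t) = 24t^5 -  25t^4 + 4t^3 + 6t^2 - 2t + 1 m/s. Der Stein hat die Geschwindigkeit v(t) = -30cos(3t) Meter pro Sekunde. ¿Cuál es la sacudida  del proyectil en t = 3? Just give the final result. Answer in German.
Bei t = 3, j = 24.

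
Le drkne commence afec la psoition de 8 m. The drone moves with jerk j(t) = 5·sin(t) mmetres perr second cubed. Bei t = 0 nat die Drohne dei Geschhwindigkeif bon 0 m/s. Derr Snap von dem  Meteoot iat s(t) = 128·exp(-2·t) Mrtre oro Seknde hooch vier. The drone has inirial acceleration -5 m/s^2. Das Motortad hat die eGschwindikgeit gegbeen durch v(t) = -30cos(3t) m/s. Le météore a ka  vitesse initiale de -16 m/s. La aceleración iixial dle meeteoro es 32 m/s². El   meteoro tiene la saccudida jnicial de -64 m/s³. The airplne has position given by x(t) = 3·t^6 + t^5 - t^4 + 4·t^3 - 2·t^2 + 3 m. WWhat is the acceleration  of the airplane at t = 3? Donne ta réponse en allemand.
Wir müssen unsere Gleichung für die Position x(t) = 3·t^6 + t^5 - t^4 + 4·t^3 - 2·t^2 + 3 2-mal ableiten. Durch Ableiten von der Position erhalten wir die Geschwindigkeit: v(t) = 18·t^5 + 5·t^4 - 4·t^3 + 12·t^2 - 4·t. Die Ableitung von der Geschwindigkeit ergibt die Beschleunigung: a(t) = 90·t^4 + 20·t^3 - 12·t^2 + 24·t - 4. Wir haben die Beschleunigung a(t) = 90·t^4 + 20·t^3 - 12·t^2 + 24·t - 4. Durch Einsetzen von t = 3: a(3) = 7790.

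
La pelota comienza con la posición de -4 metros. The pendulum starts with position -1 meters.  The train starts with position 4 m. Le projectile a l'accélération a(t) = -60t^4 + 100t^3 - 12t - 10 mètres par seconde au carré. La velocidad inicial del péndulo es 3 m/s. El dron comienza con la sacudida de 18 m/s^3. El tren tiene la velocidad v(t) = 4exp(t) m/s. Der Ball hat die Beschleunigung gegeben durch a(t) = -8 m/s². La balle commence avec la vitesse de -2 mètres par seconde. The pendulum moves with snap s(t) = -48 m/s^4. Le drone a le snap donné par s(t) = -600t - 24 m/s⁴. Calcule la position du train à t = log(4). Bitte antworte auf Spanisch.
Para resolver esto, necesitamos tomar 1 integral de nuestra ecuación de la velocidad v(t) = 4·exp(t). La integral de la velocidad, con x(0) = 4, da la posición: x(t) = 4·exp(t). De la ecuación de la posición x(t) = 4·exp(t), sustituimos t = log(4) para obtener x = 16.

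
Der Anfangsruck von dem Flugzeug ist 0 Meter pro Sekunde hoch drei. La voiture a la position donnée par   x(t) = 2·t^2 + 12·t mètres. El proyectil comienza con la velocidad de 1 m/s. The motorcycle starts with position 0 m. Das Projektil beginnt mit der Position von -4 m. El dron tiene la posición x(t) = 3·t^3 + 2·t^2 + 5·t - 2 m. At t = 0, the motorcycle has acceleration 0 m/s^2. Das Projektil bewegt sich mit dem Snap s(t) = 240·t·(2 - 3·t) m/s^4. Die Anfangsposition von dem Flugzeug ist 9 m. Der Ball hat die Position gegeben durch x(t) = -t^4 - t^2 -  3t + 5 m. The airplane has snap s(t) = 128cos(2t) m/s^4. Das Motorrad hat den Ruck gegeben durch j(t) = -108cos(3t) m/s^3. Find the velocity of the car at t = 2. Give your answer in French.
Nous devons dériver notre équation de la position x(t) = 2·t^2 + 12·t 1 fois. En dérivant la position, nous obtenons la vitesse: v(t) = 4·t + 12. Nous avons la vitesse v(t) = 4·t + 12. En substituant t = 2: v(2) = 20.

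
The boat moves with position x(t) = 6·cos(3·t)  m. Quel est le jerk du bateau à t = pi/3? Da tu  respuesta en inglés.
Starting from position x(t) = 6·cos(3·t), we take 3 derivatives. Taking d/dt of x(t), we find v(t) = -18·sin(3·t). Taking d/dt of v(t), we find a(t) = -54·cos(3·t). Differentiating acceleration, we get jerk: j(t) = 162·sin(3·t). Using j(t) = 162·sin(3·t) and substituting t = pi/3, we find j = 0.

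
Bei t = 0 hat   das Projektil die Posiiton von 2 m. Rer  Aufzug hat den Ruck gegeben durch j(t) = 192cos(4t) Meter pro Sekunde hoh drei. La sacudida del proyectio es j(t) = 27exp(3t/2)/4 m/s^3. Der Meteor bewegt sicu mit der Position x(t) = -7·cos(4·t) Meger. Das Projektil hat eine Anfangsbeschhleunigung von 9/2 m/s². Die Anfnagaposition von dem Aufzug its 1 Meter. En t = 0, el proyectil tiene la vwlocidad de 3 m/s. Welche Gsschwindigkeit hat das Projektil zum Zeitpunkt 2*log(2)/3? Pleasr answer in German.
Wir müssen unsere Gleichung für den Ruck j(t) = 27·exp(3·t/2)/4 2-mal integrieren. Die Stammfunktion von dem Ruck, mit a(0) = 9/2, ergibt die Beschleunigung: a(t) = 9·exp(3·t/2)/2. Die Stammfunktion von der Beschleunigung ist die Geschwindigkeit. Mit v(0) = 3 erhalten wir v(t) = 3·exp(3·t/2). Mit v(t) = 3·exp(3·t/2) und Einsetzen von t = 2*log(2)/3, finden wir v = 6.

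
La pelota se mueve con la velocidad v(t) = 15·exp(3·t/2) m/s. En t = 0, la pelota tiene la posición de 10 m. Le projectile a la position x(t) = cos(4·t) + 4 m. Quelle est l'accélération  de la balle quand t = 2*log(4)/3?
Nous devons dériver notre équation de la vitesse v(t) = 15·exp(3·t/2) 1 fois. En prenant d/dt de v(t), nous trouvons a(t) = 45·exp(3·t/2)/2. Nous avons l'accélération a(t) = 45·exp(3·t/2)/2. En substituant t = 2*log(4)/3: a(2*log(4)/3) = 90.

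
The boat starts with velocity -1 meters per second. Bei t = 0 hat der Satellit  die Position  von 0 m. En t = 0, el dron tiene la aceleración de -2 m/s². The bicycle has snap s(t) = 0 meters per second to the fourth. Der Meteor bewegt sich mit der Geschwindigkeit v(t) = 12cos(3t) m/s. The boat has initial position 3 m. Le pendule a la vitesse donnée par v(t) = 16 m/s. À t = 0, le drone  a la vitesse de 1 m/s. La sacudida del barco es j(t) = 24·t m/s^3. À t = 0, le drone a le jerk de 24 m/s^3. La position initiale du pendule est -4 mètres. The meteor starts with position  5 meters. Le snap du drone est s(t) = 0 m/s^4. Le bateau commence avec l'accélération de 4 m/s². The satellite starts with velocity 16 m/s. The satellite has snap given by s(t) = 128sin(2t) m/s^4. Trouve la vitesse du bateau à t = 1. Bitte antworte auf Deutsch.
Wir müssen die Stammfunktion unserer Gleichung für den Ruck j(t) = 24·t 2-mal finden. Mit ∫j(t)dt und Anwendung von a(0) = 4, finden wir a(t) = 12·t^2 + 4. Die Stammfunktion von der Beschleunigung ist die Geschwindigkeit. Mit v(0) = -1 erhalten wir v(t) = 4·t^3 + 4·t - 1. Mit v(t) = 4·t^3 + 4·t - 1 und Einsetzen von t = 1, finden wir v = 7.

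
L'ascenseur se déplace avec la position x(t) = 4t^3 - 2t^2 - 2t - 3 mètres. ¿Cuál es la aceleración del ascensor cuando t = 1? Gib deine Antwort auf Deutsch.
Um dies zu lösen, müssen wir 2 Ableitungen unserer Gleichung für die Position x(t) = 4·t^3 - 2·t^2 - 2·t - 3 nehmen. Durch Ableiten von der Position erhalten wir die Geschwindigkeit: v(t) = 12·t^2 - 4·t - 2. Die Ableitung von der Geschwindigkeit ergibt die Beschleunigung: a(t) = 24·t - 4. Aus der Gleichung für die Beschleunigung a(t) = 24·t - 4, setzen wir t = 1 ein und erhalten a = 20.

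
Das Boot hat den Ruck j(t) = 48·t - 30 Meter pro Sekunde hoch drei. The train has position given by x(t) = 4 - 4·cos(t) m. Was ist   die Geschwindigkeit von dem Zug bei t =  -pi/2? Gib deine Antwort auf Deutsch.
Um dies zu lösen, müssen wir 1 Ableitung unserer Gleichung für die Position x(t) = 4 - 4·cos(t) nehmen. Die Ableitung von der Position ergibt die Geschwindigkeit: v(t) = 4·sin(t). Mit v(t) = 4·sin(t) und Einsetzen von t = -pi/2, finden wir v = -4.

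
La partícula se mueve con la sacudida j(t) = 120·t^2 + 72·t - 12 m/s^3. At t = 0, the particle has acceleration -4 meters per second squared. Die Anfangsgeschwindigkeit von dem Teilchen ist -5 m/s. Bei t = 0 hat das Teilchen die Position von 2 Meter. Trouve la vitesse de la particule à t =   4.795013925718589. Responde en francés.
Nous devons intégrer notre équation du jerk j(t) = 120·t^2 + 72·t - 12 2 fois. L'intégrale du jerk est l'accélération. En utilisant a(0) = -4, nous obtenons a(t) = 40·t^3 + 36·t^2 - 12·t - 4. En intégrant l'accélération et en utilisant la condition initiale v(0) = -5, nous obtenons v(t) = 10·t^4 + 12·t^3 - 6·t^2 - 4·t - 5. Nous avons la vitesse v(t) = 10·t^4 + 12·t^3 - 6·t^2 - 4·t - 5. En substituant t = 4.795013925718589: v(4.795013925718589) = 6447.23318492842.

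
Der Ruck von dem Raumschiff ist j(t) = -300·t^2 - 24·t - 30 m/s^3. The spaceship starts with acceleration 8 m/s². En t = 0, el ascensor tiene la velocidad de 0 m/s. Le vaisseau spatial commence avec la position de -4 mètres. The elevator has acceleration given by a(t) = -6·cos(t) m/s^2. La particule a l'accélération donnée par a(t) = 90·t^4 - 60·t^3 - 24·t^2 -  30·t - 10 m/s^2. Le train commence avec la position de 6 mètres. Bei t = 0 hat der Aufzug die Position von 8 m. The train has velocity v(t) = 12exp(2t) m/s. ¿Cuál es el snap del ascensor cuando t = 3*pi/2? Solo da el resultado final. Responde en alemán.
Der Snap bei t = 3*pi/2 ist s = 0.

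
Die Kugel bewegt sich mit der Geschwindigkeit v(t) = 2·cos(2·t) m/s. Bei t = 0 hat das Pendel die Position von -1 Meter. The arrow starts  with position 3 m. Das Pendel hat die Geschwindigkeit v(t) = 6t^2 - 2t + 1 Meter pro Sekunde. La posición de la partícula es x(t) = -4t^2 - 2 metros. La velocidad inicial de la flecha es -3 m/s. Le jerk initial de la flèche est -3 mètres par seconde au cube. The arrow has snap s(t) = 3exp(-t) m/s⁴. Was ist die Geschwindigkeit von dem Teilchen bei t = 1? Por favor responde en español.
Para resolver esto, necesitamos tomar 1 derivada de nuestra ecuación de la posición x(t) = -4·t^2 - 2. Derivando la posición, obtenemos la velocidad: v(t) = -8·t. Tenemos la velocidad v(t) = -8·t. Sustituyendo t = 1: v(1) = -8.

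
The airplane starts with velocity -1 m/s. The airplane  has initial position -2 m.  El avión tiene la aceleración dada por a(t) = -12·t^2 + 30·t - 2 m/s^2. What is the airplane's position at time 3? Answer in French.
Nous devons intégrer notre équation de l'accélération a(t) = -12·t^2 + 30·t - 2 2 fois. En intégrant l'accélération et en utilisant la condition initiale v(0) = -1, nous obtenons v(t) = -4·t^3 + 15·t^2 - 2·t - 1. La primitive de la vitesse est la position. En utilisant x(0) = -2, nous obtenons x(t) = -t^4 + 5·t^3 - t^2 - t - 2. Nous avons la position x(t) = -t^4 + 5·t^3 - t^2 - t - 2. En substituant t = 3: x(3) = 40.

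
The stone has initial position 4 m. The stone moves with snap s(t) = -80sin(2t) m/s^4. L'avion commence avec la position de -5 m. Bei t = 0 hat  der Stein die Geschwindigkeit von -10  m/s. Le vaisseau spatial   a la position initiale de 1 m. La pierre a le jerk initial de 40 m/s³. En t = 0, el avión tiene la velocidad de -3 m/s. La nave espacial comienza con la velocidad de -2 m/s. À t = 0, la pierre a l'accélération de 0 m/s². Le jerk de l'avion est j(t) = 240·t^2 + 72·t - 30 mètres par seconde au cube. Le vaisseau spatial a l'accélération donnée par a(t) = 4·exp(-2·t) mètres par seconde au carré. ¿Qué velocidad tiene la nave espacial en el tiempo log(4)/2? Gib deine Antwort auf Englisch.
We must find the integral of our acceleration equation a(t) = 4·exp(-2·t) 1 time. The integral of acceleration is velocity. Using v(0) = -2, we get v(t) = -2·exp(-2·t). Using v(t) = -2·exp(-2·t) and substituting t = log(4)/2, we find v = -1/2.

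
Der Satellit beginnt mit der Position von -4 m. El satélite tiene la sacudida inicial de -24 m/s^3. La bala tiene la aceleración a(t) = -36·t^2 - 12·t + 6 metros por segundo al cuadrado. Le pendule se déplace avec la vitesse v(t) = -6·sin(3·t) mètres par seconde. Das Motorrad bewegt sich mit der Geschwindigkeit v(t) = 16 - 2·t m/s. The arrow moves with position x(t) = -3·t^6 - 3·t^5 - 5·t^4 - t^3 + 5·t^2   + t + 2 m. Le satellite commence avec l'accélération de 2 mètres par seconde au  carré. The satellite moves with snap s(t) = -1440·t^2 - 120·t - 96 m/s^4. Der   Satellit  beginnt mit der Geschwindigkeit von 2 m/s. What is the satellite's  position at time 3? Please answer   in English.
We must find the antiderivative of our snap equation s(t) = -1440·t^2 - 120·t - 96 4 times. Taking ∫s(t)dt and applying j(0) = -24, we find j(t) = -480·t^3 - 60·t^2 - 96·t - 24. Integrating jerk and using the initial condition a(0) = 2, we get a(t) = -120·t^4 - 20·t^3 - 48·t^2 - 24·t + 2. The antiderivative of acceleration is velocity. Using v(0) = 2, we get v(t) = -24·t^5 - 5·t^4 - 16·t^3 - 12·t^2 + 2·t + 2. Taking ∫v(t)dt and applying x(0) = -4, we find x(t) = -4·t^6 - t^5 - 4·t^4 - 4·t^3 + t^2 + 2·t - 4. Using x(t) = -4·t^6 - t^5 - 4·t^4 - 4·t^3 + t^2 + 2·t - 4 and substituting t = 3, we find x = -3580.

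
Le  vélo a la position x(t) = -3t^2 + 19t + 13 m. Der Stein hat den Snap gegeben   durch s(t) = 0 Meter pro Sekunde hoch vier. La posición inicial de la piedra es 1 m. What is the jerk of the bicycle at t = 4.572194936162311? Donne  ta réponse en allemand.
Ausgehend von der Position x(t) = -3·t^2 + 19·t + 13, nehmen wir 3 Ableitungen. Die Ableitung von der Position ergibt die Geschwindigkeit: v(t) = 19 - 6·t. Mit d/dt von v(t) finden wir a(t) = -6. Die Ableitung von der Beschleunigung ergibt den Ruck: j(t) = 0. Mit j(t) = 0 und Einsetzen von t = 4.572194936162311, finden wir j = 0.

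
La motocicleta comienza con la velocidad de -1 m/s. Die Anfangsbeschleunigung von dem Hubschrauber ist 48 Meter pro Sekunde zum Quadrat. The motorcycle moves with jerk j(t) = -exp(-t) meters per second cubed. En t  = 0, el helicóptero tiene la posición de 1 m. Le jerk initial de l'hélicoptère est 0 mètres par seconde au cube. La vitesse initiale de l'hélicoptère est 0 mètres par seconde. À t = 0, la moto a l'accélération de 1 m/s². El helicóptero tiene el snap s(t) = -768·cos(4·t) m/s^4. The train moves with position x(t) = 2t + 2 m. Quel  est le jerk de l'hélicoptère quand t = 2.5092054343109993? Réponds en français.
En partant du snap s(t) = -768·cos(4·t), nous prenons 1 intégrale. En intégrant le snap et en utilisant la condition initiale j(0) = 0, nous obtenons j(t) = -192·sin(4·t). En utilisant j(t) = -192·sin(4·t) et en substituant t = 2.5092054343109993, nous trouvons j = 110.311956447544.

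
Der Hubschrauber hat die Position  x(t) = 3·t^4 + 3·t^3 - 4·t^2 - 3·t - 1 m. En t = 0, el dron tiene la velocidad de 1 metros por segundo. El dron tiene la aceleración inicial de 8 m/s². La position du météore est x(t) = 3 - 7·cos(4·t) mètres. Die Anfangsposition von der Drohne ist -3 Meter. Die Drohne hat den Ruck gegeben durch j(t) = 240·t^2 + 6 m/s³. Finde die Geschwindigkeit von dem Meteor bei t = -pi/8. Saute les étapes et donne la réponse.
Die Antwort ist -28.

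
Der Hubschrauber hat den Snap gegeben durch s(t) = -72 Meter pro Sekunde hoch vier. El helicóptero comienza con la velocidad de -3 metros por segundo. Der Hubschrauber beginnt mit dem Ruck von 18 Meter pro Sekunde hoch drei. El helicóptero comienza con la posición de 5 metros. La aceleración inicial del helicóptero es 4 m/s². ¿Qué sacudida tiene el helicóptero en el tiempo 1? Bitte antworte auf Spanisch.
Necesitamos integrar nuestra ecuación del snap s(t) = -72 1 vez. Tomando ∫s(t)dt y aplicando j(0) = 18, encontramos j(t) = 18 - 72·t. Usando j(t) = 18 - 72·t y sustituyendo t = 1, encontramos j = -54.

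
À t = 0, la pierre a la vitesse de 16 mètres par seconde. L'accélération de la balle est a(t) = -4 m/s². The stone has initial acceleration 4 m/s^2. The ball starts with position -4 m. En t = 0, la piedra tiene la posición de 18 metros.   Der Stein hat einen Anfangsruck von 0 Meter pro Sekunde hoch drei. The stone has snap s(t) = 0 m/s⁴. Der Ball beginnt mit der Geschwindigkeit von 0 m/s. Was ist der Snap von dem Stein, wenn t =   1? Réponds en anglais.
We have snap s(t) = 0. Substituting t = 1: s(1) = 0.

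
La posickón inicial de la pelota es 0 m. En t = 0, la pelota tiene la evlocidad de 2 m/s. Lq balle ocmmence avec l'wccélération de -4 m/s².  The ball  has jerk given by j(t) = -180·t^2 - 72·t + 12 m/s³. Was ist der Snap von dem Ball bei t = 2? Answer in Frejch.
En partant du jerk j(t) = -180·t^2 - 72·t + 12, nous prenons 1 dérivée. En prenant d/dt de j(t), nous trouvons s(t) = -360·t - 72. De l'équation du snap s(t) = -360·t - 72, nous substituons t = 2 pour obtenir s = -792.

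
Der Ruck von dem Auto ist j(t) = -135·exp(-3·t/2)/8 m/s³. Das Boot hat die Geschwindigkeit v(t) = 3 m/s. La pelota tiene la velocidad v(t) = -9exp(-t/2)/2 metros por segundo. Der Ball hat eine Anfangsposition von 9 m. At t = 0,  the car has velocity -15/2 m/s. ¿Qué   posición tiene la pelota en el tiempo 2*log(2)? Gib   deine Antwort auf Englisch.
We must find the antiderivative of our velocity equation v(t) = -9·exp(-t/2)/2 1 time. Integrating velocity and using the initial condition x(0) = 9, we get x(t) = 9·exp(-t/2). From the given position equation x(t) = 9·exp(-t/2), we substitute t = 2*log(2) to get x = 9/2.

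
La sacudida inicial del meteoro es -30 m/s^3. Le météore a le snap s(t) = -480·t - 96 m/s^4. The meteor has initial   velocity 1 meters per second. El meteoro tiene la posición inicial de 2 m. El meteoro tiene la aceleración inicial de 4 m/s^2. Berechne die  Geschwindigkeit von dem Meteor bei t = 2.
Wir müssen unsere Gleichung für den Snap s(t) = -480·t - 96 3-mal integrieren. Durch Integration von dem Snap und Verwendung der Anfangsbedingung j(0) = -30, erhalten wir j(t) = -240·t^2 - 96·t - 30. Die Stammfunktion von dem Ruck ist die Beschleunigung. Mit a(0) = 4 erhalten wir a(t) = -80·t^3 - 48·t^2 - 30·t + 4. Das Integral von der Beschleunigung, mit v(0) = 1, ergibt die Geschwindigkeit: v(t) = -20·t^4 - 16·t^3 - 15·t^2 + 4·t + 1. Aus der Gleichung für die Geschwindigkeit v(t) = -20·t^4 - 16·t^3 - 15·t^2 + 4·t + 1, setzen wir t = 2 ein und erhalten v = -499.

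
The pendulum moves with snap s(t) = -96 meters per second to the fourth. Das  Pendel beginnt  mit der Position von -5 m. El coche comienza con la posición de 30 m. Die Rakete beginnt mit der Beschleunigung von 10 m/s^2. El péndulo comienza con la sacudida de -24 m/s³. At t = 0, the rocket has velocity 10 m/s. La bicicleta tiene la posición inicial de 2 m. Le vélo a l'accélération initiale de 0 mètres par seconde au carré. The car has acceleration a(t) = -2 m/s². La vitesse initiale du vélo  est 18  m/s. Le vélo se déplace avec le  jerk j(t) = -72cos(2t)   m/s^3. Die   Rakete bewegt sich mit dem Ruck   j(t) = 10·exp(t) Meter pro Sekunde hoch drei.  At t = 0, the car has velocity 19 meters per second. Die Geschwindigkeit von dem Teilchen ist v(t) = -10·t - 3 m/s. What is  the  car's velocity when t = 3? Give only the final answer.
The answer is 13.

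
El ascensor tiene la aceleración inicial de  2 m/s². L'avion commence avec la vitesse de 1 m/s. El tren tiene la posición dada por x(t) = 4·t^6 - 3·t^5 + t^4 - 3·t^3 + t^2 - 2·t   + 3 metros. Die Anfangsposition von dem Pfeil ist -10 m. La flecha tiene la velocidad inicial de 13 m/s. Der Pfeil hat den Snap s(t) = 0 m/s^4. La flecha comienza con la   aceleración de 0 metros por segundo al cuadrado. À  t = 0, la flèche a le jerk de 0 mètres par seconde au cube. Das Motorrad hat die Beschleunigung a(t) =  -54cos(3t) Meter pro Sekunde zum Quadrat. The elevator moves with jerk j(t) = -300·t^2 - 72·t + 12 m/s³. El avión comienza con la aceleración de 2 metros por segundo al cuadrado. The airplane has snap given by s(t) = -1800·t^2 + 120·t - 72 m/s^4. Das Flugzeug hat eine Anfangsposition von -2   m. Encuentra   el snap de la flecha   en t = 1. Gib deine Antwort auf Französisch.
En utilisant s(t) = 0 et en substituant t = 1, nous trouvons s = 0.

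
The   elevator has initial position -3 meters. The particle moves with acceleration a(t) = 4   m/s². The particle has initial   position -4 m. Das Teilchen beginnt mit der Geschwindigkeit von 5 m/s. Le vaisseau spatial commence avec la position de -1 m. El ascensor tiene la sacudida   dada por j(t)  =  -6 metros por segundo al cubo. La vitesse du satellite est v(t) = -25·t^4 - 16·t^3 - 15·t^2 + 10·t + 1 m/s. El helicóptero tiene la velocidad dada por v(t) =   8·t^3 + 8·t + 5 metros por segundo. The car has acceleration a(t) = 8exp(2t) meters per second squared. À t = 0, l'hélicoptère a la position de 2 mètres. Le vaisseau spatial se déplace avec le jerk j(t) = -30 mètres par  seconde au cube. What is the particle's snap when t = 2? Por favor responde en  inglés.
Starting from acceleration a(t) = 4, we take 2 derivatives. Differentiating acceleration, we get jerk: j(t) = 0. Taking d/dt of j(t), we find s(t) = 0. Using s(t) = 0 and substituting t = 2, we find s = 0.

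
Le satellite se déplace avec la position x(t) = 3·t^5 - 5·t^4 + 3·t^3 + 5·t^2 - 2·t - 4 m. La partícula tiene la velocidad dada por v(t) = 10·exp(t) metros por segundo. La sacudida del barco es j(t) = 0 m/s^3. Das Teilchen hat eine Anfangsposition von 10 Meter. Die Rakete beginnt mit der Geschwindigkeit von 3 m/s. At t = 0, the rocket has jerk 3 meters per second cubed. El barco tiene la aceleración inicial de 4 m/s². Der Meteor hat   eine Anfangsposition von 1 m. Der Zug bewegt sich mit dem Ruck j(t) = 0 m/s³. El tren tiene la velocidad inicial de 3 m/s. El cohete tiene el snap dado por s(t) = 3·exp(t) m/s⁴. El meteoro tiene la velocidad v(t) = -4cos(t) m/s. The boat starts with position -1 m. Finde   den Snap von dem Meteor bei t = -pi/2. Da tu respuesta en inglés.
To solve this, we need to take 3 derivatives of our velocity equation v(t) = -4·cos(t). The derivative of velocity gives acceleration: a(t) = 4·sin(t). Taking d/dt of a(t), we find j(t) = 4·cos(t). Differentiating jerk, we get snap: s(t) = -4·sin(t). From the given snap equation s(t) = -4·sin(t), we substitute t = -pi/2 to get s = 4.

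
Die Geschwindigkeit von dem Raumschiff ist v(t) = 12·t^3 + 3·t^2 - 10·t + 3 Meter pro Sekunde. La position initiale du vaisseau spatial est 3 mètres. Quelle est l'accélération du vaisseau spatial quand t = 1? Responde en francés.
Pour résoudre ceci, nous devons prendre 1 dérivée de notre équation de la vitesse v(t) = 12·t^3 + 3·t^2 - 10·t + 3. En prenant d/dt de v(t), nous trouvons a(t) = 36·t^2 + 6·t - 10. En utilisant a(t) = 36·t^2 + 6·t - 10 et en substituant t = 1, nous trouvons a = 32.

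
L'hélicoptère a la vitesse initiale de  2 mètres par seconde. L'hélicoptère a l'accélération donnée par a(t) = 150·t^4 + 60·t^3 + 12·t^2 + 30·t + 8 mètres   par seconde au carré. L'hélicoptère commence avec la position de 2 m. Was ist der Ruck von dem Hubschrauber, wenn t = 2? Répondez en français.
Pour résoudre ceci, nous devons prendre 1 dérivée de notre équation de l'accélération a(t) = 150·t^4 + 60·t^3 + 12·t^2 + 30·t + 8. En prenant d/dt de a(t), nous trouvons j(t) = 600·t^3 + 180·t^2 + 24·t + 30. De l'équation du jerk j(t) = 600·t^3 + 180·t^2 + 24·t + 30, nous substituons t = 2 pour obtenir j = 5598.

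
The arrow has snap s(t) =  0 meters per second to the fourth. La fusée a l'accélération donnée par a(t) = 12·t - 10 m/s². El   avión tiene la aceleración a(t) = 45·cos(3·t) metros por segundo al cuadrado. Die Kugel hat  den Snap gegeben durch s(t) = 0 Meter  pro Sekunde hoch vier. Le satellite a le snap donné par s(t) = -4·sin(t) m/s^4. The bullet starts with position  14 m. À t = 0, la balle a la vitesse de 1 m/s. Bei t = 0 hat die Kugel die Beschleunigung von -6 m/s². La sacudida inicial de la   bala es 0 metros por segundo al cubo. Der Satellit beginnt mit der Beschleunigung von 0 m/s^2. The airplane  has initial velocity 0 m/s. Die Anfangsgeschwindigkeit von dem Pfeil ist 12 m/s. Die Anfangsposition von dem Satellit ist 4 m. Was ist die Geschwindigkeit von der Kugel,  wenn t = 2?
Ausgehend von dem Snap s(t) = 0, nehmen wir 3 Stammfunktionen. Die Stammfunktion von dem Snap ist der Ruck. Mit j(0) = 0 erhalten wir j(t) = 0. Das Integral von dem Ruck, mit a(0) = -6, ergibt die Beschleunigung: a(t) = -6. Durch Integration von der Beschleunigung und Verwendung der Anfangsbedingung v(0) = 1, erhalten wir v(t) = 1 - 6·t. Aus der Gleichung für die Geschwindigkeit v(t) = 1 - 6·t, setzen wir t = 2 ein und erhalten v = -11.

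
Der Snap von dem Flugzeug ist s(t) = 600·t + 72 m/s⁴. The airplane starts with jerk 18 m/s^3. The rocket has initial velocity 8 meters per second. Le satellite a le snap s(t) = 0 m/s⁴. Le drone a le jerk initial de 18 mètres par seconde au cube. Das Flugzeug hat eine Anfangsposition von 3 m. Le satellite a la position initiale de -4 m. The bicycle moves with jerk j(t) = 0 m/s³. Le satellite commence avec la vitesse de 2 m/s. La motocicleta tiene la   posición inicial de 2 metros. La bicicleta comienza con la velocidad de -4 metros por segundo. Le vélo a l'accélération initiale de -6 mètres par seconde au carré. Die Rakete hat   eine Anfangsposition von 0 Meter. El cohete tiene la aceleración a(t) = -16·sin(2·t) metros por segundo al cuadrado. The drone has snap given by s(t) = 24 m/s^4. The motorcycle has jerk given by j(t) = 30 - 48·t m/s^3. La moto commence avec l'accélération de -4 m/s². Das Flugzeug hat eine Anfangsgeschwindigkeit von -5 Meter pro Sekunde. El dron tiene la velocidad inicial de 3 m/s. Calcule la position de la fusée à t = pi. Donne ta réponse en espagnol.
Partiendo de la aceleración a(t) = -16·sin(2·t), tomamos 2 antiderivadas. Tomando ∫a(t)dt y aplicando v(0) = 8, encontramos v(t) = 8·cos(2·t). La integral de la velocidad, con x(0) = 0, da la posición: x(t) = 4·sin(2·t). De la ecuación de la posición x(t) = 4·sin(2·t), sustituimos t = pi para obtener x = 0.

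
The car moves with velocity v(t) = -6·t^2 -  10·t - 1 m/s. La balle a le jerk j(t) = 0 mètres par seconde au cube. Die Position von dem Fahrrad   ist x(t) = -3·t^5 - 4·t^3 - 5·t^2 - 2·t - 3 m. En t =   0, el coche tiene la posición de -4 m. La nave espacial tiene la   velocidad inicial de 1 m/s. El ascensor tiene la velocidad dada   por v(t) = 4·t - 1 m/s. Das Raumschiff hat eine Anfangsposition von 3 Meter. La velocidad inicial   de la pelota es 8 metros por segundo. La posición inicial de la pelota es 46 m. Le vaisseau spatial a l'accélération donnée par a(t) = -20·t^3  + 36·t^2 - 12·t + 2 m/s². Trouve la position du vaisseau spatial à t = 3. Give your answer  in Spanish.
Necesitamos integrar nuestra ecuación de la aceleración a(t) = -20·t^3 + 36·t^2 - 12·t + 2 2 veces. La antiderivada de la aceleración es la velocidad. Usando v(0) = 1, obtenemos v(t) = -5·t^4 + 12·t^3 - 6·t^2 + 2·t + 1. Tomando ∫v(t)dt y aplicando x(0) = 3, encontramos x(t) = -t^5 + 3·t^4 - 2·t^3 + t^2 + t + 3. Tenemos la posición x(t) = -t^5 + 3·t^4 - 2·t^3 + t^2 + t + 3. Sustituyendo t = 3: x(3) = -39.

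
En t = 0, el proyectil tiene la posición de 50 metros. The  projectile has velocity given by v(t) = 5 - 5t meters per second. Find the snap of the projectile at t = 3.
We must differentiate our velocity equation v(t) = 5 - 5·t 3 times. Differentiating velocity, we get acceleration: a(t) = -5. The derivative of acceleration gives jerk: j(t) = 0. Taking d/dt of j(t), we find s(t) = 0. From the given snap equation s(t) = 0, we substitute t = 3 to get s = 0.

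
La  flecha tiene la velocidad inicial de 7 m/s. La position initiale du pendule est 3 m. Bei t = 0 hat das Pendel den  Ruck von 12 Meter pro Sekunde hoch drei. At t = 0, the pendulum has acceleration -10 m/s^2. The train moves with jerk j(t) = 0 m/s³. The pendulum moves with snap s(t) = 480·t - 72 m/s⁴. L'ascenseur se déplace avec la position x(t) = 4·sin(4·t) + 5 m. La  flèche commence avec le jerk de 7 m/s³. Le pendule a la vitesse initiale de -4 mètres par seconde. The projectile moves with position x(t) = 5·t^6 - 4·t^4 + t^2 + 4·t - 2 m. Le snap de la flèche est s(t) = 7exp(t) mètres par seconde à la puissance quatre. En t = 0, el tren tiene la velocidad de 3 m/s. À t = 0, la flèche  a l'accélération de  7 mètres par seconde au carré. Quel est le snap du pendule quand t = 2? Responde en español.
Tenemos el snap s(t) = 480·t - 72. Sustituyendo t = 2: s(2) = 888.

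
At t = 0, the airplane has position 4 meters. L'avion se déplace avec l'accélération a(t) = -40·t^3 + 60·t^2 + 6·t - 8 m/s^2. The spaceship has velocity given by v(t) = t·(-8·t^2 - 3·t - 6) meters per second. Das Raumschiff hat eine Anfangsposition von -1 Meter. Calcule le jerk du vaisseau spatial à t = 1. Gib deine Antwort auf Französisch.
Pour résoudre ceci, nous devons prendre 2 dérivées de notre équation de la vitesse v(t) = t·(-8·t^2 - 3·t - 6). En prenant d/dt de v(t), nous trouvons a(t) = -8·t^2 + t·(-16·t - 3) - 3·t - 6. En prenant d/dt de a(t), nous trouvons j(t) = -48·t - 6. En utilisant j(t) = -48·t - 6 et en substituant t = 1, nous trouvons j = -54.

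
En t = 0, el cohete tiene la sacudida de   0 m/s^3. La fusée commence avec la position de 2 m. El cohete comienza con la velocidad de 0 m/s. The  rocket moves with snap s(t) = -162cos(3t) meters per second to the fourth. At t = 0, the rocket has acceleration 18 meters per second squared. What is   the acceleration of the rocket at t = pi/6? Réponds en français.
Nous devons intégrer notre équation du snap s(t) = -162·cos(3·t) 2 fois. En prenant ∫s(t)dt et en appliquant j(0) = 0, nous trouvons j(t) = -54·sin(3·t). L'intégrale du jerk, avec a(0) = 18, donne l'accélération: a(t) = 18·cos(3·t). De l'équation de l'accélération a(t) = 18·cos(3·t), nous substituons t = pi/6 pour obtenir a = 0.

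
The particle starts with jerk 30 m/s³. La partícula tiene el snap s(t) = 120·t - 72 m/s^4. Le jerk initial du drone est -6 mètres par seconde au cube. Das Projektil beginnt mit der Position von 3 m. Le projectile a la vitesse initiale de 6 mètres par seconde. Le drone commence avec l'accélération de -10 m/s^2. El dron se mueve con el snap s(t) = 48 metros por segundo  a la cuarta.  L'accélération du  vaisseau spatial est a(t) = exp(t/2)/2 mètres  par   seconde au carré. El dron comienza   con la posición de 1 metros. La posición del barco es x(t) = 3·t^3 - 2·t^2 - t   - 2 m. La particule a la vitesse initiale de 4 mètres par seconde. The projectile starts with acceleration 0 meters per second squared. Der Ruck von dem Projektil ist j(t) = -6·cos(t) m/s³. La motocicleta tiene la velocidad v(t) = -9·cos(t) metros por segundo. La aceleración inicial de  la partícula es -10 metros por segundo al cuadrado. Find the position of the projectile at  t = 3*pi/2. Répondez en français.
Nous devons intégrer notre équation du jerk j(t) = -6·cos(t) 3 fois. En intégrant le jerk et en utilisant la condition initiale a(0) = 0, nous obtenons a(t) = -6·sin(t). L'intégrale de l'accélération est la vitesse. En utilisant v(0) = 6, nous obtenons v(t) = 6·cos(t). La primitive de la vitesse, avec x(0) = 3, donne la position: x(t) = 6·sin(t) + 3. En utilisant x(t) = 6·sin(t) + 3 et en substituant t = 3*pi/2, nous trouvons x = -3.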